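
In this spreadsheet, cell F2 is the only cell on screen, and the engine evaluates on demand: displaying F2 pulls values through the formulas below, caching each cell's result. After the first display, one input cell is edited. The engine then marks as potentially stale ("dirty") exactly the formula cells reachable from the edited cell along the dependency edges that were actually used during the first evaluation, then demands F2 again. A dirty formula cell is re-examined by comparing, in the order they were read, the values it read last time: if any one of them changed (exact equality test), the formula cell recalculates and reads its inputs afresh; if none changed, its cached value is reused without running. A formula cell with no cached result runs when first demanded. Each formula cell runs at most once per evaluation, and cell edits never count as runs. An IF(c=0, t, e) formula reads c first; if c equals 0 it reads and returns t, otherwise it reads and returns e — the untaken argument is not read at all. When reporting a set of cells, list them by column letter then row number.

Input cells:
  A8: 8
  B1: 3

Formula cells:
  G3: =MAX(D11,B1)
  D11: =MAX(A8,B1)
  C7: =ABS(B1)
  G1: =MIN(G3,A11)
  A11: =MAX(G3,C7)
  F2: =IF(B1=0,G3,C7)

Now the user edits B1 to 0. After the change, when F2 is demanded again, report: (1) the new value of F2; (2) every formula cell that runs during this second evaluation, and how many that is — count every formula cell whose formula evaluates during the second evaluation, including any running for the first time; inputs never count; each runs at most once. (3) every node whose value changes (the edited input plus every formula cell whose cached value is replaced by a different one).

Initial pass — values computed on the first demand:
  C7 = ABS(3) = 3
  F2 = IF(B1=0: B1=3 -> else branch C7) = 3

Second demand — change propagation:
  C7: dirty yet unreached — the second evaluation never asks for it.
  D11: newly demanded (no cache) — executes and yields 8.
  G3: newly demanded (no cache) — executes and yields 8.
  F2: re-runs because B1 3->0; new result 8.

The important point: the flipped condition redirects demand; C7 is left stale, never re-checked.

F2 now evaluates to 8.
Run set: D11, F2, G3 (3 run).
Changed values: B1, F2.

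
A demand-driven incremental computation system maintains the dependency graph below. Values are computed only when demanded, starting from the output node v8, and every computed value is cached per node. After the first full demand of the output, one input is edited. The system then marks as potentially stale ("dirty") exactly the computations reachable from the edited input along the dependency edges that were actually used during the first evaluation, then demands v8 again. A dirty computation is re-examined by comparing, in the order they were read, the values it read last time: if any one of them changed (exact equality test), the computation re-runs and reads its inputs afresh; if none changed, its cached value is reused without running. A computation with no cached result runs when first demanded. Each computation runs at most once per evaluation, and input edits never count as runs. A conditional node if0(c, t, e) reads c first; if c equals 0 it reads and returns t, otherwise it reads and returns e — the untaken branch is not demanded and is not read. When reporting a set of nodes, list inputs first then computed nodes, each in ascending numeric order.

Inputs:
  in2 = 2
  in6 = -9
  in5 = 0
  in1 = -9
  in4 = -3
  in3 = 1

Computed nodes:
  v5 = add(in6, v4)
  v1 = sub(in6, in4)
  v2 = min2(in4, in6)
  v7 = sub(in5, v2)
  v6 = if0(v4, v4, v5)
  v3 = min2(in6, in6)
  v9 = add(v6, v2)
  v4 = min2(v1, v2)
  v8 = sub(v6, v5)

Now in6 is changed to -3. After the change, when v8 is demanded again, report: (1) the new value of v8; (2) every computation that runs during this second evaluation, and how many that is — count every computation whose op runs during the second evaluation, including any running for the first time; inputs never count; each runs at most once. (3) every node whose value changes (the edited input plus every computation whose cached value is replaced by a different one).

New value of v8: 0.
Computations that run: v1, v2, v4, v5, v6, v8 — 6 in total.
Values that change: in6, v1, v2, v4, v5, v6.

First evaluation (everything demanded from the output):
  v1 = sub(-9, -3) = -6
  v2 = min2(-3, -9) = -9
  v4 = min2(-6, -9) = -9
  v5 = add(-9, -9) = -18
  v6 = if0(v4=-9 -> else branch v5) = -18
  v8 = sub(-18, -18) = 0

Propagation after the edit:
  v1: runs — in6 -9->-3; result 0.
  v2: runs — in6 -9->-3; result -3.
  v4: runs — v1 -6->0; v2 -9->-3; result -3.
  v5: runs — in6 -9->-3; v4 -9->-3; result -6.
  v6: runs — v4 -9->-3; v5 -18->-6; result -6.
  v8: runs — v6 -18->-6; v5 -18->-6; result 0 (same value as before).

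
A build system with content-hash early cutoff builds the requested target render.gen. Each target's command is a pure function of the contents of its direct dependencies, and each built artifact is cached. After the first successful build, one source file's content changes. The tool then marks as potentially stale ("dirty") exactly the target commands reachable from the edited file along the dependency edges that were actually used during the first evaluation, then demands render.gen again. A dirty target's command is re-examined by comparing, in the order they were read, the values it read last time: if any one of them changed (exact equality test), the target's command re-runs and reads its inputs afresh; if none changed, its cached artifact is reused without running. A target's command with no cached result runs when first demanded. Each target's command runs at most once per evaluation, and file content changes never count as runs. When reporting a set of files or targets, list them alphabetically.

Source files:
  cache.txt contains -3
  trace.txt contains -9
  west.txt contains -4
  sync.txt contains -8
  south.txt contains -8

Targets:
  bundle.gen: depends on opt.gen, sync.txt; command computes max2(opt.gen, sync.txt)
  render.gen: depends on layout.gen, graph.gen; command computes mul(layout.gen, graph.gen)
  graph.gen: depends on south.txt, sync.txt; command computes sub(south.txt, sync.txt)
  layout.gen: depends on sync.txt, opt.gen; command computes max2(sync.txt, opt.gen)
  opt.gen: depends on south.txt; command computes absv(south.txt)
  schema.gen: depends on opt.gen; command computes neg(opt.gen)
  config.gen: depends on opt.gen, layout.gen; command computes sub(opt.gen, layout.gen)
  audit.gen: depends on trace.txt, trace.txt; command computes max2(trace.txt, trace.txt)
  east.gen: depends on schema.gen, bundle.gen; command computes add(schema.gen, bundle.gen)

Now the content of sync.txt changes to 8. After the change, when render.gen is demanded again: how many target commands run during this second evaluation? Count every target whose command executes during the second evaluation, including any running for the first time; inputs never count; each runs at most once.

First evaluation (everything demanded from the output):
  graph.gen = sub(-8, -8) = 0
  opt.gen = absv(-8) = 8
  layout.gen = max2(-8, 8) = 8
  render.gen = mul(8, 0) = 0

Propagation after the edit:
  graph.gen: runs — sync.txt -8->8; result -16.
  layout.gen: runs — sync.txt -8->8; result 8 (same value as before).
  render.gen: runs — graph.gen 0->-16; result -128.

Target commands that run: graph.gen, layout.gen, render.gen — 3 in total.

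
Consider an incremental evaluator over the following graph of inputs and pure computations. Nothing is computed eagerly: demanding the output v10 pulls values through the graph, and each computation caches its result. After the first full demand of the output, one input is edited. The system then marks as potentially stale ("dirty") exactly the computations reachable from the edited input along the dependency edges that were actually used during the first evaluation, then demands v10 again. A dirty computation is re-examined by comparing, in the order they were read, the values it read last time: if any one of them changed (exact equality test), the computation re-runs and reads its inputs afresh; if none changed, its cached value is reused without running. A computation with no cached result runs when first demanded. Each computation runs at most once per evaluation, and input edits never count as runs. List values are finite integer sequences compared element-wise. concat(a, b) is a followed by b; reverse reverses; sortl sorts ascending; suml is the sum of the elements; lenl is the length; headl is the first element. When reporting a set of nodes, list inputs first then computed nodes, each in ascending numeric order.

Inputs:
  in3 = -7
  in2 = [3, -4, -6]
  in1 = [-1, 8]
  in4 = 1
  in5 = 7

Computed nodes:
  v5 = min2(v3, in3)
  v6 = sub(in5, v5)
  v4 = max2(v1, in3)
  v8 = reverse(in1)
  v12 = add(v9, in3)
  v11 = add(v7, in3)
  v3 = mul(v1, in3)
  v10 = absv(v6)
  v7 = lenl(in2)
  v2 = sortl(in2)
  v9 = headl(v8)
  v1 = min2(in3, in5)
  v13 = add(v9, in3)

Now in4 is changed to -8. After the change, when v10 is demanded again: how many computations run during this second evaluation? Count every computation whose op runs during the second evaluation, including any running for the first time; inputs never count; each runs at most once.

Initial pass — values computed on the first demand:
  v1 = min2(-7, 7) = -7
  v3 = mul(-7, -7) = 49
  v5 = min2(49, -7) = -7
  v6 = sub(7, -7) = 14
  v10 = absv(14) = 14

Second demand — change propagation:
  no demanded computation ever read in4, so the edit dirties nothing and nothing runs.

The important point: nothing the output needs ever reads in4, so the edit is invisible to it.

Run set: none (0 run).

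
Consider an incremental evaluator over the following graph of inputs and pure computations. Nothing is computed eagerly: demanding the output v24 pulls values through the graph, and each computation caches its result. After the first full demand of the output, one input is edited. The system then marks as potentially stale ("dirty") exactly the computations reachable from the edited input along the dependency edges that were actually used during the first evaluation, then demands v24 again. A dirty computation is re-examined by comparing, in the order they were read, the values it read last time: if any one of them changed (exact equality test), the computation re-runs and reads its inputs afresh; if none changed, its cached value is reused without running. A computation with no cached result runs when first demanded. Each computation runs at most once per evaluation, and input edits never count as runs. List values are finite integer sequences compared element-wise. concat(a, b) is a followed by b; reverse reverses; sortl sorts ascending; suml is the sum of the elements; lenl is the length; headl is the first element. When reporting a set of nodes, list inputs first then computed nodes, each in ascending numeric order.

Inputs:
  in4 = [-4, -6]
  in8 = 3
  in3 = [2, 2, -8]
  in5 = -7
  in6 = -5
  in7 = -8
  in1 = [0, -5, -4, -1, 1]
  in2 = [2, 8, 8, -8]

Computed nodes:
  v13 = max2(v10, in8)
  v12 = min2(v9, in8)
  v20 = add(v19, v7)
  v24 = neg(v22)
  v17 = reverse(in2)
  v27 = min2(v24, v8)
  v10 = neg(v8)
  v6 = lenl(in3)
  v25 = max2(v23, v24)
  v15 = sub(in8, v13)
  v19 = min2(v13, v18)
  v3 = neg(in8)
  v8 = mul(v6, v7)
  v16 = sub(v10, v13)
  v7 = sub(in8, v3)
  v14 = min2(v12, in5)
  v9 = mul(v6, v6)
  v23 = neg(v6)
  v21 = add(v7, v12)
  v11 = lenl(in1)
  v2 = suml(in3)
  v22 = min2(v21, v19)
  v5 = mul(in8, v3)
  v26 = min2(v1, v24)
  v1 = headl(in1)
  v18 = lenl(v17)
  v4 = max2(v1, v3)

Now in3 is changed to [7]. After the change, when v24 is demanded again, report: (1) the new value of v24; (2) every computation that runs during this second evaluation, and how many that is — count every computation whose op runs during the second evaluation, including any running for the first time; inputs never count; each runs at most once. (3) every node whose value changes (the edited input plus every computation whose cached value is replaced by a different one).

Initial pass — values computed on the first demand:
  v3 = neg(3) = -3
  v6 = lenl([2, 2, -8]) = 3
  v7 = sub(3, -3) = 6
  v8 = mul(3, 6) = 18
  v9 = mul(3, 3) = 9
  v10 = neg(18) = -18
  v12 = min2(9, 3) = 3
  v13 = max2(-18, 3) = 3
  v17 = reverse([2, 8, 8, -8]) = [-8, 8, 8, 2]
  v18 = lenl([-8, 8, 8, 2]) = 4
  v19 = min2(3, 4) = 3
  v21 = add(6, 3) = 9
  v22 = min2(9, 3) = 3
  v24 = neg(3) = -3

Second demand — change propagation:
  v6: re-runs because in3 [2, 2, -8]->[7]; new result 1.
  v8: re-runs because v6 3->1; new result 6.
  v9: re-runs because v6 3->1; v6 3->1; new result 1.
  v10: re-runs because v8 18->6; new result -6.
  v12: re-runs because v9 9->1; new result 1.
  v13: re-runs because v10 -18->-6; new result 3 (unchanged).
  v19: re-examined; everything it read last time is the same (v13 unchanged, v18 unchanged) — cache 3 kept, no run.
  v21: re-runs because v12 3->1; new result 7.
  v22: re-runs because v21 9->7; new result 3 (unchanged).
  v24: re-examined; everything it read last time is the same (v22 unchanged) — cache -3 kept, no run.

The important point: at v19 every value read last time is unchanged, so the dirty flag clears without a run.

v24 now evaluates to -3.
Run set: v6, v8, v9, v10, v12, v13, v21, v22 (8 run).
Changed values: in3, v6, v8, v9, v10, v12, v21.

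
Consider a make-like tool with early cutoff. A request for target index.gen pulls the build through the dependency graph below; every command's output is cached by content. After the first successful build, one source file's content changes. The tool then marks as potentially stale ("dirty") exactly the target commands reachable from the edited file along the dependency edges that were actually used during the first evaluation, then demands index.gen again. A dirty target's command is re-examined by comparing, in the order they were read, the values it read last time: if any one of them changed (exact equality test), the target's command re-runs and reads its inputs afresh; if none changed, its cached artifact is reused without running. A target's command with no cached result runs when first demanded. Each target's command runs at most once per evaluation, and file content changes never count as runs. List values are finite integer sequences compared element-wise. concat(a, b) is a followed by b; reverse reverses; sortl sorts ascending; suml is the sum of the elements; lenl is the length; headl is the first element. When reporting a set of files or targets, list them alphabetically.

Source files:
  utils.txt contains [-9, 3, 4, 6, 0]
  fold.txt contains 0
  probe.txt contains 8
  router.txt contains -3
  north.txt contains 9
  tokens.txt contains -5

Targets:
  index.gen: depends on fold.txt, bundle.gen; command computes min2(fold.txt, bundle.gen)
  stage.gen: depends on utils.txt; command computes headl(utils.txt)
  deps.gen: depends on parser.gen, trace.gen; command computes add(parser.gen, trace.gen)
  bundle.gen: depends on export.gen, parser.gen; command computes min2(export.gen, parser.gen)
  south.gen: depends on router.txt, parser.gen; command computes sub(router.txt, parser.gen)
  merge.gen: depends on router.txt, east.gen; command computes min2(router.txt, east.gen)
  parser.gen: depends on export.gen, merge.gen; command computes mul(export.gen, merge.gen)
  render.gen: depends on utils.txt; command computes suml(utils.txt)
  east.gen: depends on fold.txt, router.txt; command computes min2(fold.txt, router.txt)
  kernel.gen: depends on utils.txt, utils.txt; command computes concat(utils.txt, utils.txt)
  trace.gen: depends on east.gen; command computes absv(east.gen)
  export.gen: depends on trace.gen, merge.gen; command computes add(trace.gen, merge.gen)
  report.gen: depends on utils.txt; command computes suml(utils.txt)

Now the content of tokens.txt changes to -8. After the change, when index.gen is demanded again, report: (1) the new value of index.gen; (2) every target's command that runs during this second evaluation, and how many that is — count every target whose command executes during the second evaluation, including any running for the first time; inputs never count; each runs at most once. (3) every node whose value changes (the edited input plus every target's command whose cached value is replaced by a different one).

First demand of the output computes:
  east.gen = min2(0, -3) = -3
  merge.gen = min2(-3, -3) = -3
  trace.gen = absv(-3) = 3
  export.gen = add(3, -3) = 0
  parser.gen = mul(0, -3) = 0
  bundle.gen = min2(0, 0) = 0
  index.gen = min2(0, 0) = 0

After the edit, cleaning proceeds:
  no node depends on tokens.txt at all; the second demand re-runs nothing.

Note the shortcut — nothing in the graph depends on tokens.txt at all, so no recomputation happens.

Demanding index.gen again yields 0.
0 target commands run: none.
The nodes whose values change: tokens.txt.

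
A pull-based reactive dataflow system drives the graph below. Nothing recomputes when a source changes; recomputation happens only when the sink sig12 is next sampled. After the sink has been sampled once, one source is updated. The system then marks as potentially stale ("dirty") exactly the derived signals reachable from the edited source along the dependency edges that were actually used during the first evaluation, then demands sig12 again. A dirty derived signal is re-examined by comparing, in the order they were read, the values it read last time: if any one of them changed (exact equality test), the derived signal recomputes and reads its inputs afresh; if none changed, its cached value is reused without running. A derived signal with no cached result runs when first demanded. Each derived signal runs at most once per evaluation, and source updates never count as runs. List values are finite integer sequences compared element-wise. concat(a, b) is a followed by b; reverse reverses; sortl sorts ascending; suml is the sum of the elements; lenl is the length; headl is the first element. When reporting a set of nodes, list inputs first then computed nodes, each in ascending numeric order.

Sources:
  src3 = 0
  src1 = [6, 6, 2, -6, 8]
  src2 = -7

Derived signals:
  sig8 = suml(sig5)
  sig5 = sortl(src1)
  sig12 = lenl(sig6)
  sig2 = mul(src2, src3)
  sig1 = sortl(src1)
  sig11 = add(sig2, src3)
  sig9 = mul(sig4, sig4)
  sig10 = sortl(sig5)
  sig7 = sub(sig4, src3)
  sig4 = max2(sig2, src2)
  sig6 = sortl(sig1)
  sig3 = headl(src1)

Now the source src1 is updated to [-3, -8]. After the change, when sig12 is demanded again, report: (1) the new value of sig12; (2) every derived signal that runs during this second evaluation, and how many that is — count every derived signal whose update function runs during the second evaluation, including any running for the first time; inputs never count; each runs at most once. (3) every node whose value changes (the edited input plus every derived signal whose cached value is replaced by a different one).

New value of sig12: 2.
Derived signals that run: sig1, sig6, sig12 — 3 in total.
Values that change: src1, sig1, sig6, sig12.

First evaluation (everything demanded from the output):
  sig1 = sortl([6, 6, 2, -6, 8]) = [-6, 2, 6, 6, 8]
  sig6 = sortl([-6, 2, 6, 6, 8]) = [-6, 2, 6, 6, 8]
  sig12 = lenl([-6, 2, 6, 6, 8]) = 5

Propagation after the edit:
  sig1: runs — src1 [6, 6, 2, -6, 8]->[-3, -8]; result [-8, -3].
  sig6: runs — sig1 [-6, 2, 6, 6, 8]->[-8, -3]; result [-8, -3].
  sig12: runs — sig6 [-6, 2, 6, 6, 8]->[-8, -3]; result 2.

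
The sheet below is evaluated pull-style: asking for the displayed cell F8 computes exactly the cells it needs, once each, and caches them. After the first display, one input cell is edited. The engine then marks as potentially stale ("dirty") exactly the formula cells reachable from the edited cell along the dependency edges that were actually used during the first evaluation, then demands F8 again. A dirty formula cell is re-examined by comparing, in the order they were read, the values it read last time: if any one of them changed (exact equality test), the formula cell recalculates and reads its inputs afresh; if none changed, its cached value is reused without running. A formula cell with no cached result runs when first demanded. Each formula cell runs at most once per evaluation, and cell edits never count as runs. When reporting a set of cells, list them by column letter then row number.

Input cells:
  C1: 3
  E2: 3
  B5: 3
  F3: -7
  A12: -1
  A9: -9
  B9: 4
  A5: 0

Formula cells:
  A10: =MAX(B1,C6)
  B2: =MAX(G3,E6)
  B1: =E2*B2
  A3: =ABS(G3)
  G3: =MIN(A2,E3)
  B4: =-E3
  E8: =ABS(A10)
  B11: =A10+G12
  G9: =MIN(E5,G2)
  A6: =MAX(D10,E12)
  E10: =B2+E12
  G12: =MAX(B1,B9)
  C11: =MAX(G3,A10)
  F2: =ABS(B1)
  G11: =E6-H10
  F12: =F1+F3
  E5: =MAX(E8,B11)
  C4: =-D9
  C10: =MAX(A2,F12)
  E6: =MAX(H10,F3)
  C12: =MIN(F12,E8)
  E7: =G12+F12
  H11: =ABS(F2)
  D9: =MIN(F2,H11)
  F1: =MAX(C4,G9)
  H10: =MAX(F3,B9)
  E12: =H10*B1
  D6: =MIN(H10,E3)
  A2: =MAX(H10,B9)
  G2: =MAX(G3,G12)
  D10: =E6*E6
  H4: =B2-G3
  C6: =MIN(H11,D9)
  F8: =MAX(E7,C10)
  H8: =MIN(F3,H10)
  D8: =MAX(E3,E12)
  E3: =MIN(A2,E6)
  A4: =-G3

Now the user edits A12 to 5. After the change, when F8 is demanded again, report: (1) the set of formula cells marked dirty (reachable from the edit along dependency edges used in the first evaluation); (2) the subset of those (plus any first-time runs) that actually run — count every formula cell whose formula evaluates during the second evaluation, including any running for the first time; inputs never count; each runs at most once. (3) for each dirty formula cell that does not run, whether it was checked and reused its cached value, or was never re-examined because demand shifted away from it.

First demand of the output computes:
  H10 = MAX(-7, 4) = 4
  A2 = MAX(4, 4) = 4
  E6 = MAX(4, -7) = 4
  E3 = MIN(4, 4) = 4
  G3 = MIN(4, 4) = 4
  B2 = MAX(4, 4) = 4
  B1 = 3 * 4 = 12
  F2 = ABS(12) = 12
  G12 = MAX(12, 4) = 12
  G2 = MAX(4, 12) = 12
  H11 = ABS(12) = 12
  D9 = MIN(12, 12) = 12
  C4 = -(12) = -12
  C6 = MIN(12, 12) = 12
  A10 = MAX(12, 12) = 12
  B11 = 12 + 12 = 24
  E8 = ABS(12) = 12
  E5 = MAX(12, 24) = 24
  G9 = MIN(24, 12) = 12
  F1 = MAX(-12, 12) = 12
  F12 = 12 + -7 = 5
  C10 = MAX(4, 5) = 5
  E7 = 12 + 5 = 17
  F8 = MAX(17, 5) = 17

After the edit, cleaning proceeds:
  no node depends on A12 at all; the second demand re-runs nothing.

Note the shortcut — nothing in the graph depends on A12 at all, so no recomputation happens.

The edit dirties: none.
0 formula cells run: none.
No dirty formula cell escaped a run.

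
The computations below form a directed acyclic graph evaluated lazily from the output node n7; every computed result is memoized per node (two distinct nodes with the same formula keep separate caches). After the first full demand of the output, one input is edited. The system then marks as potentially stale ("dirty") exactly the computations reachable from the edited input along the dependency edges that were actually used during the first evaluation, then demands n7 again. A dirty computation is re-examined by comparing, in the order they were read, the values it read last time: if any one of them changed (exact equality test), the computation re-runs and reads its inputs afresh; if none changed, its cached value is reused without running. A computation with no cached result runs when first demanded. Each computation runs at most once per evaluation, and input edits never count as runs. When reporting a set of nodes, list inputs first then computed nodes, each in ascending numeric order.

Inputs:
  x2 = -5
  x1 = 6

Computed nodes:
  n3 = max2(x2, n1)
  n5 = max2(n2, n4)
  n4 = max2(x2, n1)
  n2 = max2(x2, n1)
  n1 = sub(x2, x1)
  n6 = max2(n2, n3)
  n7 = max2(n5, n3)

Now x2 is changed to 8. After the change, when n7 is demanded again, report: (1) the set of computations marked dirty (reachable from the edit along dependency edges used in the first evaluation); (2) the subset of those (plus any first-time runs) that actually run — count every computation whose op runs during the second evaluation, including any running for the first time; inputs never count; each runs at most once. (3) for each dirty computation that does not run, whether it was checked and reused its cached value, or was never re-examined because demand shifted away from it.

The edit dirties: n1, n2, n3, n4, n5, n7.
6 computations run: n1, n2, n3, n4, n5, n7.
No dirty computation escaped a run.

First demand of the output computes:
  n1 = sub(-5, 6) = -11
  n2 = max2(-5, -11) = -5
  n3 = max2(-5, -11) = -5
  n4 = max2(-5, -11) = -5
  n5 = max2(-5, -5) = -5
  n7 = max2(-5, -5) = -5

After the edit, cleaning proceeds:
  n1: a read changed (x2 -5->8) — executes, giving 2.
  n2: a read changed (x2 -5->8; n1 -11->2) — executes, giving 8.
  n3: a read changed (x2 -5->8; n1 -11->2) — executes, giving 8.
  n4: a read changed (x2 -5->8; n1 -11->2) — executes, giving 8.
  n5: a read changed (n2 -5->8; n4 -5->8) — executes, giving 8.
  n7: a read changed (n5 -5->8; n3 -5->8) — executes, giving 8.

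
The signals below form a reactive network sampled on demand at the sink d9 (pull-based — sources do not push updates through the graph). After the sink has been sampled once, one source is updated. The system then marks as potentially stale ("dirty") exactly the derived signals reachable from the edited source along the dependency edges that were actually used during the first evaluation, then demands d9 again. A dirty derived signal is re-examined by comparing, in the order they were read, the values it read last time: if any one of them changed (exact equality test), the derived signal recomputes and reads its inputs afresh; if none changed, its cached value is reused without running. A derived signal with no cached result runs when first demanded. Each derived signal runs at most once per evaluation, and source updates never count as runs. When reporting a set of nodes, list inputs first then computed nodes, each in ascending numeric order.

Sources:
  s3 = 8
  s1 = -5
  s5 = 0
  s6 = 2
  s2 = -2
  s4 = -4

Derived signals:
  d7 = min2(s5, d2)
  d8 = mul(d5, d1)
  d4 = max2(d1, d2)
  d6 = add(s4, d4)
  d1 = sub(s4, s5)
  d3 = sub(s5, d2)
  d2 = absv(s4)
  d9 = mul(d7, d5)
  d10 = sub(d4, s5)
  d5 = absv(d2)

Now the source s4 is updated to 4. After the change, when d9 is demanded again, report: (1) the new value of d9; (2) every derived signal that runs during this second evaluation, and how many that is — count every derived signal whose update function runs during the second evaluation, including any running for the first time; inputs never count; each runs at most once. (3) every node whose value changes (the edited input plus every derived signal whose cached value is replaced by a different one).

d9 now evaluates to 0.
Run set: d2 (1 run).
Changed values: s4.
The important point: d2 recomputes to an identical value, and the output ends up unchanged.

Initial pass — values computed on the first demand:
  d2 = absv(-4) = 4
  d5 = absv(4) = 4
  d7 = min2(0, 4) = 0
  d9 = mul(0, 4) = 0

Second demand — change propagation:
  d2: re-runs because s4 -4->4; new result 4 (unchanged).
  d5: re-examined; everything it read last time is the same (d2 unchanged) — cache 4 kept, no run.
  d7: re-examined; everything it read last time is the same (s5 unchanged, d2 unchanged) — cache 0 kept, no run.
  d9: re-examined; everything it read last time is the same (d7 unchanged, d5 unchanged) — cache 0 kept, no run.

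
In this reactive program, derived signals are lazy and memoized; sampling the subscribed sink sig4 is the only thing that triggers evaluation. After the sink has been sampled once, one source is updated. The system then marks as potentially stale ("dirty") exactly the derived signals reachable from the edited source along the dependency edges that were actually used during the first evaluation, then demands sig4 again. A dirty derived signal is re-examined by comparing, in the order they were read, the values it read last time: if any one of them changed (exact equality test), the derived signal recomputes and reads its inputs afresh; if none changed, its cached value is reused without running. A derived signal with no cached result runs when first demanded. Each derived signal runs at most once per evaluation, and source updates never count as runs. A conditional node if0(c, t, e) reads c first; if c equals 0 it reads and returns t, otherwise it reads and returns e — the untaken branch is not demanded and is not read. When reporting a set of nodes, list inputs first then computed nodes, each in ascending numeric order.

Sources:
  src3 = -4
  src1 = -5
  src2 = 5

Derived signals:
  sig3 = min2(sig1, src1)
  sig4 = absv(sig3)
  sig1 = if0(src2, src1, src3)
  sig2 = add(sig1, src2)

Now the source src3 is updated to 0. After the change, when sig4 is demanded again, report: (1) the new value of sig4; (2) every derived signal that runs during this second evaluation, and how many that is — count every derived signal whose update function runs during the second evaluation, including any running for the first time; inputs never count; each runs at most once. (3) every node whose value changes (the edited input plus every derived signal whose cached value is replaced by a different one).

Demanding sig4 again yields 5.
2 derived signals run: sig1, sig3.
The nodes whose values change: src3, sig1.
Note the absorption at sig3: it re-runs yet its value is the same, leaving the output's value untouched.

First demand of the output computes:
  sig1 = if0(src2=5 -> else branch src3) = -4
  sig3 = min2(-4, -5) = -5
  sig4 = absv(-5) = 5

After the edit, cleaning proceeds:
  sig1: a read changed (src3 -4->0) — executes, giving 0.
  sig3: a read changed (sig1 -4->0) — executes, giving -5 — identical to its old value.
  sig4: dirty, but its reads are unchanged (sig3 unchanged); cached 5 stands.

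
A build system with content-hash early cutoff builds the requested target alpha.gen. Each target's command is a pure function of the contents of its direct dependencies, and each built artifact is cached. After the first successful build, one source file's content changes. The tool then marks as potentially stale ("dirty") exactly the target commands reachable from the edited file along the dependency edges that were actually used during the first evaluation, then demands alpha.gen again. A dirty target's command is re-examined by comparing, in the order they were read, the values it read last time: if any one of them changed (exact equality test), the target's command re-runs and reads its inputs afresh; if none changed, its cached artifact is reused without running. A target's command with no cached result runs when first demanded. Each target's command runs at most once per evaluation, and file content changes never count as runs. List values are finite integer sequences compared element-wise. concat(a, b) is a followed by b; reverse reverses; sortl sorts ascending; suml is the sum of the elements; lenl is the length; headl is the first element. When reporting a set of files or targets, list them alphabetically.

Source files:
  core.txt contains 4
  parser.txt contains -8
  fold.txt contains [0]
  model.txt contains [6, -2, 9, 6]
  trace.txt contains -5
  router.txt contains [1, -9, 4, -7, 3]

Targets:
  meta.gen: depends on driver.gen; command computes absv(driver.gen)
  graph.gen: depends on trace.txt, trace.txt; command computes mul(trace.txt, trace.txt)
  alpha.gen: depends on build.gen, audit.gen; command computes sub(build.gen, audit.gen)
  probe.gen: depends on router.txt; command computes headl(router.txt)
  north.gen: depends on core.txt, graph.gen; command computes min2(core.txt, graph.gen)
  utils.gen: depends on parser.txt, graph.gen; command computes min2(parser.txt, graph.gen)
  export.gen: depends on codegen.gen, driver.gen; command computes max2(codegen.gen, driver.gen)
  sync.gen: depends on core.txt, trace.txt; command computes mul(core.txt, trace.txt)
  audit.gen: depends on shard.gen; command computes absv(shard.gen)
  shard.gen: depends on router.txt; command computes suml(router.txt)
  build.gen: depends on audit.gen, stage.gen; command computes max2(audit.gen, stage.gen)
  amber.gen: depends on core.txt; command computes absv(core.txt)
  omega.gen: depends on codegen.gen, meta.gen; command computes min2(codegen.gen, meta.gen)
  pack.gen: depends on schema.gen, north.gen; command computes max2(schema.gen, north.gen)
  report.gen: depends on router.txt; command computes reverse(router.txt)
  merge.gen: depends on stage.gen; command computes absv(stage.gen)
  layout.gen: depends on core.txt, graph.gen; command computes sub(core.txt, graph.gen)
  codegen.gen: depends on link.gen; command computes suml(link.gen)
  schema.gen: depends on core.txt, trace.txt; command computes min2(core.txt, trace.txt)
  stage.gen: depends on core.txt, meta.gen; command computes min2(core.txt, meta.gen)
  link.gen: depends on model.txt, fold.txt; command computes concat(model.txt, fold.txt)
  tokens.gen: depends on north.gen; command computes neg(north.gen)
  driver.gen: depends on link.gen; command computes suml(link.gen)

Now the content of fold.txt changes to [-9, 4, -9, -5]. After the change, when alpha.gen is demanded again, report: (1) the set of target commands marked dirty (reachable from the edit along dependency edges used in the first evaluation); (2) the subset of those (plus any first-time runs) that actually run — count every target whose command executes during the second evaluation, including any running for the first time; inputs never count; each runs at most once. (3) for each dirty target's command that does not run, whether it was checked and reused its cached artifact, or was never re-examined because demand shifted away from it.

First evaluation (everything demanded from the output):
  link.gen = concat([6, -2, 9, 6], [0]) = [6, -2, 9, 6, 0]
  driver.gen = suml([6, -2, 9, 6, 0]) = 19
  meta.gen = absv(19) = 19
  shard.gen = suml([1, -9, 4, -7, 3]) = -8
  audit.gen = absv(-8) = 8
  stage.gen = min2(4, 19) = 4
  build.gen = max2(8, 4) = 8
  alpha.gen = sub(8, 8) = 0

Propagation after the edit:
  link.gen: runs — fold.txt [0]->[-9, 4, -9, -5]; result [6, -2, 9, 6, -9, 4, -9, -5].
  driver.gen: runs — link.gen [6, -2, 9, 6, 0]->[6, -2, 9, 6, -9, 4, -9, -5]; result 0.
  meta.gen: runs — driver.gen 19->0; result 0.
  stage.gen: runs — meta.gen 19->0; result 0.
  build.gen: runs — stage.gen 4->0; result 8 (same value as before).
  alpha.gen: checked — values it read are unchanged (build.gen unchanged, audit.gen unchanged); reused cached 0 without running.

Key observation: the change is absorbed at build.gen — it re-runs but produces the same value, and the output's value is unchanged.

Marked dirty: alpha.gen, build.gen, driver.gen, link.gen, meta.gen, stage.gen.
Target commands that run: build.gen, driver.gen, link.gen, meta.gen, stage.gen — 5 in total.
Checked but reused from cache: alpha.gen.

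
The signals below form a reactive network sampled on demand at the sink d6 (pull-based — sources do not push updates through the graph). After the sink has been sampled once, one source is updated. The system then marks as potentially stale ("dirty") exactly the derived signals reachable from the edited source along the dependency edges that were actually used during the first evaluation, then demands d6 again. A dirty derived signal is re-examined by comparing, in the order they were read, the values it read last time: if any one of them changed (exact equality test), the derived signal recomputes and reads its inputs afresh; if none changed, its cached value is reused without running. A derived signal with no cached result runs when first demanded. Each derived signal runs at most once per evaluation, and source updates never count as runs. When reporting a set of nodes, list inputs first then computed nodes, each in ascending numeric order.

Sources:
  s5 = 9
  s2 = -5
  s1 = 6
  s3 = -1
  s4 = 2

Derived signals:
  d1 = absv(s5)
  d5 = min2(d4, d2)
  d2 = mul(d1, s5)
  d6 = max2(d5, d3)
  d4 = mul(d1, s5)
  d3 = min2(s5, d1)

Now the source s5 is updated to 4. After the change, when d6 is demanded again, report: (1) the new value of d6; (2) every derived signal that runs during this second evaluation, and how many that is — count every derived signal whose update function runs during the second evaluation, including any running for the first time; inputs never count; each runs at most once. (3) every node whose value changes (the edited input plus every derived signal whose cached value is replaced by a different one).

d6 now evaluates to 16.
Run set: d1, d2, d3, d4, d5, d6 (6 run).
Changed values: s5, d1, d2, d3, d4, d5, d6.

Initial pass — values computed on the first demand:
  d1 = absv(9) = 9
  d2 = mul(9, 9) = 81
  d3 = min2(9, 9) = 9
  d4 = mul(9, 9) = 81
  d5 = min2(81, 81) = 81
  d6 = max2(81, 9) = 81

Second demand — change propagation:
  d1: re-runs because s5 9->4; new result 4.
  d2: re-runs because d1 9->4; s5 9->4; new result 16.
  d3: re-runs because s5 9->4; d1 9->4; new result 4.
  d4: re-runs because d1 9->4; s5 9->4; new result 16.
  d5: re-runs because d4 81->16; d2 81->16; new result 16.
  d6: re-runs because d5 81->16; d3 9->4; new result 16.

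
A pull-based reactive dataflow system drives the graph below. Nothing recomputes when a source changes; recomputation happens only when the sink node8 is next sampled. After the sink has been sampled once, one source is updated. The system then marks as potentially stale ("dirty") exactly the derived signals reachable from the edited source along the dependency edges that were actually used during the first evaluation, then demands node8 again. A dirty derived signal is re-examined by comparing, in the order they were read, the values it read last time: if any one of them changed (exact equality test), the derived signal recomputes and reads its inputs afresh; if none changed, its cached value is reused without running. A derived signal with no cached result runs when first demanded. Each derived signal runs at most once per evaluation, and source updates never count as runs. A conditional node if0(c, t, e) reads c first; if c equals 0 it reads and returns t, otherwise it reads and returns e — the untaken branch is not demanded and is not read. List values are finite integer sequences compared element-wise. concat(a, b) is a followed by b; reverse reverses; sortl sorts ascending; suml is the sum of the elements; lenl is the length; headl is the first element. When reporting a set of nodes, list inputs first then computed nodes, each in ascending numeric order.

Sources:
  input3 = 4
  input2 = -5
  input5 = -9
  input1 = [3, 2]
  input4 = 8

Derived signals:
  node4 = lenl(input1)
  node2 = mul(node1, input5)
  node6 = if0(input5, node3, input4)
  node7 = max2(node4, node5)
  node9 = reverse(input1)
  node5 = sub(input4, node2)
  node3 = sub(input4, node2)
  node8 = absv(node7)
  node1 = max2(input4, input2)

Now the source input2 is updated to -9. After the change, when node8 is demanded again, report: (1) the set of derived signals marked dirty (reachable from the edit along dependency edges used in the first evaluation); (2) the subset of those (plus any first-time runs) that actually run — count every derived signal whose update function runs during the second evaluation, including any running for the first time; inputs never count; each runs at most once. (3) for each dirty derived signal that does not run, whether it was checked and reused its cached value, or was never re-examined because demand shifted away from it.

Marked dirty: node1, node2, node5, node7, node8.
Derived signals that run: node1 — 1 in total.
Checked but reused from cache: node2, node5, node7, node8.
Key observation: the change is absorbed at node1 — it re-runs but produces the same value, and the output's value is unchanged.

First evaluation (everything demanded from the output):
  node1 = max2(8, -5) = 8
  node2 = mul(8, -9) = -72
  node4 = lenl([3, 2]) = 2
  node5 = sub(8, -72) = 80
  node7 = max2(2, 80) = 80
  node8 = absv(80) = 80

Propagation after the edit:
  node1: runs — input2 -5->-9; result 8 (same value as before).
  node2: checked — values it read are unchanged (node1 unchanged, input5 unchanged); reused cached -72 without running.
  node5: checked — values it read are unchanged (input4 unchanged, node2 unchanged); reused cached 80 without running.
  node7: checked — values it read are unchanged (node4 unchanged, node5 unchanged); reused cached 80 without running.
  node8: checked — values it read are unchanged (node7 unchanged); reused cached 80 without running.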